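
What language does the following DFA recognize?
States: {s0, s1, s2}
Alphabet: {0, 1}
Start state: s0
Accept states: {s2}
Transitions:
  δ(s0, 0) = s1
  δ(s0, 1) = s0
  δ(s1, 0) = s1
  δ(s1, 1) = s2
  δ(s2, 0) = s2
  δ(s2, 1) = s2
Testing a few strings:
  '00' → reject
  '011' → accept
  '101' → accept
  '1010' → accept
State roles: s0=no 0 seen yet; s1=seen a 0, waiting for 1; s2=substring 01 seen
All binary strings containing the substring 01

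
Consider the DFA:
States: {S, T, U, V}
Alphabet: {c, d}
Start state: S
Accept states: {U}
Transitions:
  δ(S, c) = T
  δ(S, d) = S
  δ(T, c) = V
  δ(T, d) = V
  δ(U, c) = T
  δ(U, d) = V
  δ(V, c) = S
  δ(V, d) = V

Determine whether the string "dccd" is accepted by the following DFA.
Processing string "dccd":
  S --d--> S
  S --c--> T
  T --c--> V
  V --d--> V
Final state: V
Accept states: {U}
No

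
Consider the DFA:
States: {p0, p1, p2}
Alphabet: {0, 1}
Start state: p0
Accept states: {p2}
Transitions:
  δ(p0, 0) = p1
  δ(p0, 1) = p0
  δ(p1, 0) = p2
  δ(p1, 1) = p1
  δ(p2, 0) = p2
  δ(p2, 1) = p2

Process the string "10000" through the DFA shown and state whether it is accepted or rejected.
Processing string "10000":
  p0 --1--> p0
  p0 --0--> p1
  p1 --0--> p2
  p2 --0--> p2
  p2 --0--> p2
Final state: p2
Accept states: {p2}
Yes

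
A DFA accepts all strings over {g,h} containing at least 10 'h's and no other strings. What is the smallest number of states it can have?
By Myhill–Nerode, count the distinguishable equivalence classes: 11 classes — having seen 0, 1, …, 9, or ≥10 copies of 'h'; any two classes i < j (j ≤ 10) are distinguished by the string h^(10−j), which takes class j to 10 copies (accepted) but leaves class i below 10 (rejected).
11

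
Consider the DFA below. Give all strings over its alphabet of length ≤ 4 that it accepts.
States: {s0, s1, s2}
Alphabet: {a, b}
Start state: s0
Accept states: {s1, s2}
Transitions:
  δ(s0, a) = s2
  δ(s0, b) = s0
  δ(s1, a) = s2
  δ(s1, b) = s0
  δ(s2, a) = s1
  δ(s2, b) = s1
a, aa, ab, ba, aaa, aba, baa, bab, bba, aaaa, aaab, aaba, abaa, abab, abba, baaa, baba, bbaa, bbab, bbba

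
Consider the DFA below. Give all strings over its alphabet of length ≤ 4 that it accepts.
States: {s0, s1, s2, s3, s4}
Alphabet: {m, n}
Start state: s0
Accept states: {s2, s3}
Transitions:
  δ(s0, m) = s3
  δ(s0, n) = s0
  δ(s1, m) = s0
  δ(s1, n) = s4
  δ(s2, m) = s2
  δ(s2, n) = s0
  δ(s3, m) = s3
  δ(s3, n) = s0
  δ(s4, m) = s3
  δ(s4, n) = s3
m, mm, nm, mmm, mnm, nmm, nnm, mmmm, mmnm, mnmm, mnnm, nmmm, nmnm, nnmm, nnnm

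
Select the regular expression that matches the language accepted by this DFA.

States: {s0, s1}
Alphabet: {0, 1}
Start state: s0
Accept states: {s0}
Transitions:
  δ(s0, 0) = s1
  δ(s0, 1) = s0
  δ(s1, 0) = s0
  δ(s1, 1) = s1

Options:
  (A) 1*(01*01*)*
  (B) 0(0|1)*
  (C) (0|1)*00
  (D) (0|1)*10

Check each option against the DFA on short strings; one disagreement eliminates an option:
  (A) 1*(01*01*)*: agrees with the DFA on every string of length ≤ 6
  (B) 0(0|1)*: on ε the DFA stays in s0 and accepts (s0 ∈ Accept), but the regex does not match it → eliminate
  (C) (0|1)*00: on ε the DFA stays in s0 and accepts (s0 ∈ Accept), but the regex does not match it → eliminate
  (D) (0|1)*10: on ε the DFA stays in s0 and accepts (s0 ∈ Accept), but the regex does not match it → eliminate
Only (A) is consistent with the DFA.
(A) 1*(01*01*)*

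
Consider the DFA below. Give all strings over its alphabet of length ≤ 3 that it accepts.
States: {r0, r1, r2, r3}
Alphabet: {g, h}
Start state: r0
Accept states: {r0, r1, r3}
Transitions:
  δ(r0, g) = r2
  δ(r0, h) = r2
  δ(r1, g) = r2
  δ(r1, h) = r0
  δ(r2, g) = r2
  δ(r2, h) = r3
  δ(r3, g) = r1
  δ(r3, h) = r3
ε, gh, hh, ggh, ghg, ghh, hgh, hhg, hhh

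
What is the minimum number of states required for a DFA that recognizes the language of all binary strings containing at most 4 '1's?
By Myhill–Nerode, count the distinguishable equivalence classes: 6 classes — having seen 0, 1, …, 4, or >4 copies of '1'; counts 0 through 4 are accepting and >4 is dead.
6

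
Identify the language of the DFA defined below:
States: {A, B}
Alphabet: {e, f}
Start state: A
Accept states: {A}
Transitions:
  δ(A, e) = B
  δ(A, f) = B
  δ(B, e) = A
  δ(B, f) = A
Testing a few strings:
  'eff' → reject
  'efe' → reject
  'f' → reject
  'e' → reject
State roles: A=even length so far; B=odd length so far
All strings over {e,f} of even length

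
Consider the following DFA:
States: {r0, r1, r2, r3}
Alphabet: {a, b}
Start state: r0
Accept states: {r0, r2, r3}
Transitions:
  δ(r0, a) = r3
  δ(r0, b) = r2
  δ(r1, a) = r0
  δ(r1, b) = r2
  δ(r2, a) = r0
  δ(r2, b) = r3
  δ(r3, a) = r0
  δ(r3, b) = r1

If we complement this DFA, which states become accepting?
Complement accept states = All states \ Original accept states
= {r0, r1, r2, r3} \ {r0, r2, r3}
{r1}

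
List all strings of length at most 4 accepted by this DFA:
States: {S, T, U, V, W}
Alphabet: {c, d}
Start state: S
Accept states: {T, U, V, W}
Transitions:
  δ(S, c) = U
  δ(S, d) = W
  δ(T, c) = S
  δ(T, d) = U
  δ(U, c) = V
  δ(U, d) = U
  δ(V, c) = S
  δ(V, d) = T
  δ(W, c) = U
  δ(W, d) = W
c, d, cc, cd, dc, dd, ccd, cdc, cdd, dcc, dcd, ddc, ddd, cccc, cccd, ccdd, cdcd, cddc, cddd, dccd, dcdc, dcdd, ddcc, ddcd, dddc, dddd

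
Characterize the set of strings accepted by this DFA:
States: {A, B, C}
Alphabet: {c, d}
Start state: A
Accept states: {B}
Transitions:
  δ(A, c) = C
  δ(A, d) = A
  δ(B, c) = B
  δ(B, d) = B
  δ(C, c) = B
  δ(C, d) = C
Testing a few strings:
  'c' → reject
  'cdd' → reject
  'dc' → reject
  'd' → reject
State roles: A=zero c's seen; B=≥ two c's seen; C=one c seen
All strings over {c,d} containing at least two c's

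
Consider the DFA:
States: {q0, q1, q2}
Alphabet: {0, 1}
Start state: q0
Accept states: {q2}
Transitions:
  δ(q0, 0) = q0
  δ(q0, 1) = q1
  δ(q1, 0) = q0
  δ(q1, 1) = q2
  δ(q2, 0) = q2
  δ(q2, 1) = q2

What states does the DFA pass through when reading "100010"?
read '1': q0 → q1
  read '0': q1 → q0
  read '0': q0 → q0
  read '0': q0 → q0
  read '1': q0 → q1
  read '0': q1 → q0
q0 -> q1 -> q0 -> q0 -> q0 -> q1 -> q0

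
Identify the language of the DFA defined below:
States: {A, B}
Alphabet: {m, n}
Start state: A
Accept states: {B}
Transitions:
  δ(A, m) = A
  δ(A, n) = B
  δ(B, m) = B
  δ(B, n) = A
Testing a few strings:
  'nm' → accept
  'nnn' → accept
  'mnm' → accept
  'mnn' → reject
State roles: A=even number of n's so far; B=odd number of n's so far
All strings over {m,n} with an odd number of n's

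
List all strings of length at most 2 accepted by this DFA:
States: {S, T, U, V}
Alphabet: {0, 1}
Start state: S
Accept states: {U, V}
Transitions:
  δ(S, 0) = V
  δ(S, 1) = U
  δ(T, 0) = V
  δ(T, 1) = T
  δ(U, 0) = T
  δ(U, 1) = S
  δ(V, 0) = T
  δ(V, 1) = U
0, 1, 01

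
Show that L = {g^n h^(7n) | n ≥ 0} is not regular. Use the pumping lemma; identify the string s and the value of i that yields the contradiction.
Assume L is regular with pumping length p. Idea: pumping the g-block breaks the 1:7 ratio.
Choose s = g^p h^(7p) (length 8p ≥ p). By the pumping lemma, s = xyz with |xy| ≤ p, |y| > 0, so y = g^k with k ≥ 1. Then xy²z = g^(p+k) h^(7p). For this to be in L we would need 7p = 7(p+k), i.e. 7k = 0, contradicting k ≥ 1. So xy²z ∉ L.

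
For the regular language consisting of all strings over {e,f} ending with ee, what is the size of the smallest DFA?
By Myhill–Nerode, count the distinguishable equivalence classes: 3 classes — one per longest suffix of the input that is a prefix of 'ee' (lengths 0 through 2); only the length-2 class is accepting.
3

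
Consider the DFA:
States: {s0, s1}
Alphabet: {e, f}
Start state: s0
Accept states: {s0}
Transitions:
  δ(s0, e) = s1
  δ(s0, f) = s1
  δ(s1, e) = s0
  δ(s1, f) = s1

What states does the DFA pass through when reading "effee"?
read 'e': s0 → s1
  read 'f': s1 → s1
  read 'f': s1 → s1
  read 'e': s1 → s0
  read 'e': s0 → s1
s0 -> s1 -> s1 -> s1 -> s0 -> s1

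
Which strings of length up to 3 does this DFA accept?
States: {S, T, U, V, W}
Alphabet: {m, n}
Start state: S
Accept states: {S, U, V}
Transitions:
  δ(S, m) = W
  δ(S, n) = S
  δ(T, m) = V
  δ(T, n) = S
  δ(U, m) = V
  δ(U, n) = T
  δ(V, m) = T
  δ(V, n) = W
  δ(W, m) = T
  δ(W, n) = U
ε, n, mn, nn, mmm, mmn, mnm, nmn, nnn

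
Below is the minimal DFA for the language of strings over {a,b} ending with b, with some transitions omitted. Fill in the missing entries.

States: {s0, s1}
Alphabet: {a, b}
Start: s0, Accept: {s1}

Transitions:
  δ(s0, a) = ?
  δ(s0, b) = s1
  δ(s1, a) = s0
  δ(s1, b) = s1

From the language and accept set, identify what each state tracks — s0: last symbol not b; s1: last symbol is b.
Each missing δ(q, a) is the state matching the new tracked value after reading a.
δ(s0, a) = s0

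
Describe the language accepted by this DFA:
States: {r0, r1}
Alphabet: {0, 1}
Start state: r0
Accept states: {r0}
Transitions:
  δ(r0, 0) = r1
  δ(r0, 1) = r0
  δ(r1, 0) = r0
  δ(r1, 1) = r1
Testing a few strings:
  '10' → reject
  '11' → accept
  '001' → accept
  '0' → reject
State roles: r0=even number of 0's so far; r1=odd number of 0's so far
All binary strings with an even number of 0's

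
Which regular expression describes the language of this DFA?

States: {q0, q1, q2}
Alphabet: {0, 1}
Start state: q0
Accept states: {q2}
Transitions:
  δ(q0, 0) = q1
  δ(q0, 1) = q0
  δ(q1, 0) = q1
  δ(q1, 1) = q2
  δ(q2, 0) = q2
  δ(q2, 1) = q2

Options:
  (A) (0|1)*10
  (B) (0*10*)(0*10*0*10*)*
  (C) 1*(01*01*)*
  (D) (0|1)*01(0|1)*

Check each option against the DFA on short strings; one disagreement eliminates an option:
  (A) (0|1)*10: on '01' the DFA goes q0 → q1 → q2 and accepts (q2 ∈ Accept), but the regex does not match it → eliminate
  (B) (0*10*)(0*10*0*10*)*: on '1' the DFA goes q0 → q0 and rejects (q0 ∉ Accept), but the regex matches it → eliminate
  (C) 1*(01*01*)*: on ε the DFA stays in q0 and rejects (q0 ∉ Accept), but the regex matches it → eliminate
  (D) (0|1)*01(0|1)*: agrees with the DFA on every string of length ≤ 6
Only (D) is consistent with the DFA.
(D) (0|1)*01(0|1)*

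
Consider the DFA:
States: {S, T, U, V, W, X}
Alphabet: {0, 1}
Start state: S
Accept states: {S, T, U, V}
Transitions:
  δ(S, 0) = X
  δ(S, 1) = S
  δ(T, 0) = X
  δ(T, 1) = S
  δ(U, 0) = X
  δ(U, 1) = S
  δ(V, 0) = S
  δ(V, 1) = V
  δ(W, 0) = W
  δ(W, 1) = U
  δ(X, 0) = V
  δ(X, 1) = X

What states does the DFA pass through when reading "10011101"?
read '1': S → S
  read '0': S → X
  read '0': X → V
  read '1': V → V
  read '1': V → V
  read '1': V → V
  read '0': V → S
  read '1': S → S
S -> S -> X -> V -> V -> V -> V -> S -> S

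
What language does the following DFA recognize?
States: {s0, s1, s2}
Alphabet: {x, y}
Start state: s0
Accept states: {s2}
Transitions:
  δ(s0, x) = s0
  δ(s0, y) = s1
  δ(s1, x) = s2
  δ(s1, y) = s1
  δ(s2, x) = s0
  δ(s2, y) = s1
Testing a few strings:
  'xyx' → accept
  'yxxx' → reject
  'yx' → accept
  'yy' → reject
State roles: s0=no suffix match; s1=one trailing y; s2=suffix is yx
All strings over {x,y} ending with yx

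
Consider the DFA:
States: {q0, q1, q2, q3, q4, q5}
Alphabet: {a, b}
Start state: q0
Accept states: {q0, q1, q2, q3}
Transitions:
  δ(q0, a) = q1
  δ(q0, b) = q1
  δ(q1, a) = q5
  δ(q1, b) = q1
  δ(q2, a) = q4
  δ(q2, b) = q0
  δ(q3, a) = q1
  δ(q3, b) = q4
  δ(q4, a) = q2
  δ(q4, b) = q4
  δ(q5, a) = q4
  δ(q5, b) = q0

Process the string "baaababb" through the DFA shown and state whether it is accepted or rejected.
Processing string "baaababb":
  q0 --b--> q1
  q1 --a--> q5
  q5 --a--> q4
  q4 --a--> q2
  q2 --b--> q0
  q0 --a--> q1
  q1 --b--> q1
  q1 --b--> q1
Final state: q1
Accept states: {q0, q1, q2, q3}
Yes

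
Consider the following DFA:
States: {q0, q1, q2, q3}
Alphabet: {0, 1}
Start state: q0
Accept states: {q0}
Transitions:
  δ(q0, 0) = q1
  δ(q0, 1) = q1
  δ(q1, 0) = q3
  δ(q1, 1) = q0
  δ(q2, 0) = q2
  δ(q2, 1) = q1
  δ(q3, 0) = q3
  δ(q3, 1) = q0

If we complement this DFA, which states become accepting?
Complement accept states = All states \ Original accept states
= {q0, q1, q2, q3} \ {q0}
{q1, q2, q3}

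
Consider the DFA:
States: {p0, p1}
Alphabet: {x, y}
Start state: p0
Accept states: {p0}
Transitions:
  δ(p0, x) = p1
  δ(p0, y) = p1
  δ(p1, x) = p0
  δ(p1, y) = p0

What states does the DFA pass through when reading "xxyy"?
read 'x': p0 → p1
  read 'x': p1 → p0
  read 'y': p0 → p1
  read 'y': p1 → p0
p0 -> p1 -> p0 -> p1 -> p0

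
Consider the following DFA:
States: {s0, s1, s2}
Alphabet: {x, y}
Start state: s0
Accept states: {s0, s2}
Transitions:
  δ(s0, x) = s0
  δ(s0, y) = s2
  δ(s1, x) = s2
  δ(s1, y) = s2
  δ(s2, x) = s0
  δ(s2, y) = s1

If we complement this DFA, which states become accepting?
Complement accept states = All states \ Original accept states
= {s0, s1, s2} \ {s0, s2}
{s1}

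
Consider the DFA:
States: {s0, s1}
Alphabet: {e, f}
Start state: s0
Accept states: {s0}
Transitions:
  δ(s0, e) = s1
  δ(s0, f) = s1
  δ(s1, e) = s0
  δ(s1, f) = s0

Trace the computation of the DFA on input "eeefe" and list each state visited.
read 'e': s0 → s1
  read 'e': s1 → s0
  read 'e': s0 → s1
  read 'f': s1 → s0
  read 'e': s0 → s1
s0 -> s1 -> s0 -> s1 -> s0 -> s1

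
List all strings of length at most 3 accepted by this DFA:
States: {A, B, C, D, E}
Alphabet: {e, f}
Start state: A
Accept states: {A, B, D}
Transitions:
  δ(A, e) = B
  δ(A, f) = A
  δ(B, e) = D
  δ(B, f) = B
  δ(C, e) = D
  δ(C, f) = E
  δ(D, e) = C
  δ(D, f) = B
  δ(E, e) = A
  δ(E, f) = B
ε, e, f, ee, ef, fe, ff, eef, efe, eff, fee, fef, ffe, fff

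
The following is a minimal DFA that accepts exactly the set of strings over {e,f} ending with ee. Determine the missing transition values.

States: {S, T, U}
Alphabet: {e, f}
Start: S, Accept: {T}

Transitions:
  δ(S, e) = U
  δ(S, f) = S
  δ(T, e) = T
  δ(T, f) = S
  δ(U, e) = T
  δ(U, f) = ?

From the language and accept set, identify what each state tracks — S: last symbol not e; T: two trailing e's; U: one trailing e.
Each missing δ(q, a) is the state matching the new tracked value after reading a.
δ(U, f) = S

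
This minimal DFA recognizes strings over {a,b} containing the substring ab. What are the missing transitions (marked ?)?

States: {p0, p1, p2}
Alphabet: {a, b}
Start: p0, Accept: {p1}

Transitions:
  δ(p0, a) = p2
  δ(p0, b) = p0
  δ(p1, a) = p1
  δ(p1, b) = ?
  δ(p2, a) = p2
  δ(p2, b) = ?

From the language and accept set, identify what each state tracks — p0: no a seen yet; p1: substring ab seen; p2: seen a a, waiting for b.
Each missing δ(q, a) is the state matching the new tracked value after reading a.
δ(p1, b) = p1; δ(p2, b) = p1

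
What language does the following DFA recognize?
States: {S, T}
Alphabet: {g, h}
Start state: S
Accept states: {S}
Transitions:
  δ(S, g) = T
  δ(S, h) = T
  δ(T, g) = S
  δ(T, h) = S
Testing a few strings:
  'hh' → accept
  'gh' → accept
  'ghh' → reject
  'gg' → accept
State roles: S=even length so far; T=odd length so far
All strings over {g,h} of even length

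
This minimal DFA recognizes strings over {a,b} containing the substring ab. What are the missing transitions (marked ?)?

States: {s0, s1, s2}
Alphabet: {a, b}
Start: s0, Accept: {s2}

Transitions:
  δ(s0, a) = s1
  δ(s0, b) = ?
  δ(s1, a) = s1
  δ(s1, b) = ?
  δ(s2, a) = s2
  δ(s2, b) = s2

From the language and accept set, identify what each state tracks — s0: no a seen yet; s1: seen a a, waiting for b; s2: substring ab seen.
Each missing δ(q, a) is the state matching the new tracked value after reading a.
δ(s0, b) = s0; δ(s1, b) = s2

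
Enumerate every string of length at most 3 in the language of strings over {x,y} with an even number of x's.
ε, y, xx, yy, xxy, xyx, yxx, yyy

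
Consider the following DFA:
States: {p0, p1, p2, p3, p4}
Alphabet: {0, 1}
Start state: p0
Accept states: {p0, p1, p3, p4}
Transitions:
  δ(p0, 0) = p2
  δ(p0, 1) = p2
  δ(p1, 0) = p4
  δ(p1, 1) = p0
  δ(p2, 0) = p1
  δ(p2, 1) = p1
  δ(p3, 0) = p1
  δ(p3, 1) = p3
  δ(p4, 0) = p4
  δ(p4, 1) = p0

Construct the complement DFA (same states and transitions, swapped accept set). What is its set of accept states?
Complement accept states = All states \ Original accept states
= {p0, p1, p2, p3, p4} \ {p0, p1, p3, p4}
{p2}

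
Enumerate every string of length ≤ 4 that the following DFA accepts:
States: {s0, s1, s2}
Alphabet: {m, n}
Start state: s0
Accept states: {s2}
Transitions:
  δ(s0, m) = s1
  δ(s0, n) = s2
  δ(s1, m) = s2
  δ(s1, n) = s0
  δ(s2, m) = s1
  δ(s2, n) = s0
n, mm, mnn, nmm, nnn, mmmm, mmnn, mnmm, nmnn, nnmm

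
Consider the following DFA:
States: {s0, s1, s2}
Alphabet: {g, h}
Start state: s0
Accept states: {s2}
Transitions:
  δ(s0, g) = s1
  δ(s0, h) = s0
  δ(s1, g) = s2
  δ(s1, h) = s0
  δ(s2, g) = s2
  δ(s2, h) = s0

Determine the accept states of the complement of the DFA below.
Complement accept states = All states \ Original accept states
= {s0, s1, s2} \ {s2}
{s0, s1}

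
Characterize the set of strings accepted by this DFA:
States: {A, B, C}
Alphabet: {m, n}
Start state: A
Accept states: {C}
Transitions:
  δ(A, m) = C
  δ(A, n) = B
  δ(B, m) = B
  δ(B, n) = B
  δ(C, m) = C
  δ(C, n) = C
Testing a few strings:
  'm' → accept
  'nnm' → reject
  'mmm' → accept
  'nm' → reject
State roles: A=no input read; B=started with n (dead); C=started with m
All strings over {m,n} starting with m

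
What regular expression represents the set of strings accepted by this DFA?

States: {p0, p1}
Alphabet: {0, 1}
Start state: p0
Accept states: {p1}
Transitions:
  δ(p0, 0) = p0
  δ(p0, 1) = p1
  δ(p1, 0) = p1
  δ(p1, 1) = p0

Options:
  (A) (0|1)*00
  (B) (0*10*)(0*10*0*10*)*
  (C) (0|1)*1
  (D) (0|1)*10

Check each option against the DFA on short strings; one disagreement eliminates an option:
  (A) (0|1)*00: on '1' the DFA goes p0 → p1 and accepts (p1 ∈ Accept), but the regex does not match it → eliminate
  (B) (0*10*)(0*10*0*10*)*: agrees with the DFA on every string of length ≤ 6
  (C) (0|1)*1: on '10' the DFA goes p0 → p1 → p1 and accepts (p1 ∈ Accept), but the regex does not match it → eliminate
  (D) (0|1)*10: on '1' the DFA goes p0 → p1 and accepts (p1 ∈ Accept), but the regex does not match it → eliminate
Only (B) is consistent with the DFA.
(B) (0*10*)(0*10*0*10*)*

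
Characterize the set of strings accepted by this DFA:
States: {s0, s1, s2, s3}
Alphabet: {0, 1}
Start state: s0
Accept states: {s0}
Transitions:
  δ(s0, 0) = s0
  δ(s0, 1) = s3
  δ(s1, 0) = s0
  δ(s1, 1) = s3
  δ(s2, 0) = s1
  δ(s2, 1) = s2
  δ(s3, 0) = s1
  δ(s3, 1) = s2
Testing a few strings:
  '1100' → accept
  '0101' → reject
  '010' → reject
  '000' → accept
State roles: s0=value ≡ 0 (mod 4); s1=value ≡ 2 (mod 4); s2=value ≡ 3 (mod 4); s3=value ≡ 1 (mod 4)
All binary strings representing a multiple of 4 (read in base 2; leading zeros allowed and ε counts as 0)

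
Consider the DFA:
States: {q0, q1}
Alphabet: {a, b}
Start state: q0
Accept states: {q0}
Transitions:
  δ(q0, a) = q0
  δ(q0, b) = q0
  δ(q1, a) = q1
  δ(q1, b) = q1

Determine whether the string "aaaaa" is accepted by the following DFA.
Processing string "aaaaa":
  q0 --a--> q0
  q0 --a--> q0
  q0 --a--> q0
  q0 --a--> q0
  q0 --a--> q0
Final state: q0
Accept states: {q0}
Yes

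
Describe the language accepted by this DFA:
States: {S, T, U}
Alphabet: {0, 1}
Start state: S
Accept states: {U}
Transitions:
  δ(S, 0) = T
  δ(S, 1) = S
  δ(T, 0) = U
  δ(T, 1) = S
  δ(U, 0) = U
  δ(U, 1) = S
Testing a few strings:
  '100' → accept
  '000' → accept
  '011' → reject
  '0' → reject
State roles: S=last symbol not 0; T=one trailing 0; U=two trailing 0's
All binary strings ending with 00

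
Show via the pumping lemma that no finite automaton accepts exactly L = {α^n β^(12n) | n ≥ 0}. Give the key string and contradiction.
Assume L is regular with pumping length p. Idea: pumping the α-block breaks the 1:12 ratio.
Choose s = α^p β^(12p) (length 13p ≥ p). By the pumping lemma, s = xyz with |xy| ≤ p, |y| > 0, so y = α^k with k ≥ 1. Then xy²z = α^(p+k) β^(12p). For this to be in L we would need 12p = 12(p+k), i.e. 12k = 0, contradicting k ≥ 1. So xy²z ∉ L.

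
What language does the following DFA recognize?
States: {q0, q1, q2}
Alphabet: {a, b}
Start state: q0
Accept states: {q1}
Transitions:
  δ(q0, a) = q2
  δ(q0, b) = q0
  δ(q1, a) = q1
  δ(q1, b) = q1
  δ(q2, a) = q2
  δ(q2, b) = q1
Testing a few strings:
  'babb' → accept
  'baa' → reject
  'a' → reject
  'bba' → reject
State roles: q0=no a seen yet; q1=substring ab seen; q2=seen a a, waiting for b
All strings over {a,b} containing the substring ab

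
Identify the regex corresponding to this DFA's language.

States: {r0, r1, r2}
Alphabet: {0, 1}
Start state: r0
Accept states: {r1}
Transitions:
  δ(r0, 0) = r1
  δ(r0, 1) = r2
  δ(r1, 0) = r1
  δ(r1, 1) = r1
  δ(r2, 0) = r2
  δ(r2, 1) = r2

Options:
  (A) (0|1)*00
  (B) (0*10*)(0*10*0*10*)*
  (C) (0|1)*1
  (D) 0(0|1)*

Check each option against the DFA on short strings; one disagreement eliminates an option:
  (A) (0|1)*00: on '0' the DFA goes r0 → r1 and accepts (r1 ∈ Accept), but the regex does not match it → eliminate
  (B) (0*10*)(0*10*0*10*)*: on '0' the DFA goes r0 → r1 and accepts (r1 ∈ Accept), but the regex does not match it → eliminate
  (C) (0|1)*1: on '0' the DFA goes r0 → r1 and accepts (r1 ∈ Accept), but the regex does not match it → eliminate
  (D) 0(0|1)*: agrees with the DFA on every string of length ≤ 6
Only (D) is consistent with the DFA.
(D) 0(0|1)*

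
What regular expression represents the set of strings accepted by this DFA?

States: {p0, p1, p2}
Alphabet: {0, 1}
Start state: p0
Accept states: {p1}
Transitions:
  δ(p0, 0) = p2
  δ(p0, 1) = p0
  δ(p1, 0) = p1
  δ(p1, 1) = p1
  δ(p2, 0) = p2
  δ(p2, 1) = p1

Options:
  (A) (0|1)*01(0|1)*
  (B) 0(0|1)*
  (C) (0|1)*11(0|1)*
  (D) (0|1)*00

Check each option against the DFA on short strings; one disagreement eliminates an option:
  (A) (0|1)*01(0|1)*: agrees with the DFA on every string of length ≤ 6
  (B) 0(0|1)*: on '0' the DFA goes p0 → p2 and rejects (p2 ∉ Accept), but the regex matches it → eliminate
  (C) (0|1)*11(0|1)*: on '01' the DFA goes p0 → p2 → p1 and accepts (p1 ∈ Accept), but the regex does not match it → eliminate
  (D) (0|1)*00: on '00' the DFA goes p0 → p2 → p2 and rejects (p2 ∉ Accept), but the regex matches it → eliminate
Only (A) is consistent with the DFA.
(A) (0|1)*01(0|1)*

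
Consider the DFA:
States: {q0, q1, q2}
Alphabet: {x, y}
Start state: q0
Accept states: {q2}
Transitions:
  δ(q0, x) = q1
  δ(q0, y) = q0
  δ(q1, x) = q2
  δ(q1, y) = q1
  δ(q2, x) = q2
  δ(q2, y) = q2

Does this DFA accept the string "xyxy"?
Processing string "xyxy":
  q0 --x--> q1
  q1 --y--> q1
  q1 --x--> q2
  q2 --y--> q2
Final state: q2
Accept states: {q2}
Yes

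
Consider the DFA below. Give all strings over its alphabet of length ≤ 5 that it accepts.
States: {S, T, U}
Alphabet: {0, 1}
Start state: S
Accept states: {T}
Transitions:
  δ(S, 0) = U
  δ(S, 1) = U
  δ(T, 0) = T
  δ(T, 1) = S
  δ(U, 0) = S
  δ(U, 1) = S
None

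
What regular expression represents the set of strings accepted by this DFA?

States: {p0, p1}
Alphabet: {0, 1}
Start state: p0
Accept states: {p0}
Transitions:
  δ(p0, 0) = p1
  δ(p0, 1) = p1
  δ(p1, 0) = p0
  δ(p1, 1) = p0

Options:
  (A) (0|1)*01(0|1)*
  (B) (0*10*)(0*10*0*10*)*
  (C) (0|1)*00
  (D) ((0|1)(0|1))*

Check each option against the DFA on short strings; one disagreement eliminates an option:
  (A) (0|1)*01(0|1)*: on ε the DFA stays in p0 and accepts (p0 ∈ Accept), but the regex does not match it → eliminate
  (B) (0*10*)(0*10*0*10*)*: on ε the DFA stays in p0 and accepts (p0 ∈ Accept), but the regex does not match it → eliminate
  (C) (0|1)*00: on ε the DFA stays in p0 and accepts (p0 ∈ Accept), but the regex does not match it → eliminate
  (D) ((0|1)(0|1))*: agrees with the DFA on every string of length ≤ 6
Only (D) is consistent with the DFA.
(D) ((0|1)(0|1))*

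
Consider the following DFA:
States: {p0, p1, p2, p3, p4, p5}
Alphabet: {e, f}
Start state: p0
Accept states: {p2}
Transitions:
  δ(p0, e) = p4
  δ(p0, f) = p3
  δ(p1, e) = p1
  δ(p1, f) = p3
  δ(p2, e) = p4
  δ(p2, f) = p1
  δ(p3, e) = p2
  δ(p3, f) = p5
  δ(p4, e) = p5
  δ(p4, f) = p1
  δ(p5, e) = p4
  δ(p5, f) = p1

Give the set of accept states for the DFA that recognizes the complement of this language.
Complement accept states = All states \ Original accept states
= {p0, p1, p2, p3, p4, p5} \ {p2}
{p0, p1, p3, p4, p5}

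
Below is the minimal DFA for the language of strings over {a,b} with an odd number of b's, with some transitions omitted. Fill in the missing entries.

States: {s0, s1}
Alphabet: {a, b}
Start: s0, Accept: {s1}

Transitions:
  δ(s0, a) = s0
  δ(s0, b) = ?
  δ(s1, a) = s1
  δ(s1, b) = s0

From the language and accept set, identify what each state tracks — s0: even number of b's so far; s1: odd number of b's so far.
Each missing δ(q, a) is the state matching the new tracked value after reading a.
δ(s0, b) = s1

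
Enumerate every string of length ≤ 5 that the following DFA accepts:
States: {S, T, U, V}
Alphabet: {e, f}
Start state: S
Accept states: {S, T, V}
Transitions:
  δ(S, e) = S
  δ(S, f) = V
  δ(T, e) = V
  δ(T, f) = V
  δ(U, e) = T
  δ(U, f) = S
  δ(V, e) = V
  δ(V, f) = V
ε, e, f, ee, ef, fe, ff, eee, eef, efe, eff, fee, fef, ffe, fff, eeee, eeef, eefe, eeff, efee, efef, effe, efff, feee, feef, fefe, feff, ffee, ffef, fffe, ffff, eeeee, eeeef, eeefe, eeeff, eefee, eefef, eeffe, eefff, efeee, efeef, efefe, efeff, effee, effef, efffe, effff, feeee, feeef, feefe, feeff, fefee, fefef, feffe, fefff, ffeee, ffeef, ffefe, ffeff, fffee, fffef, ffffe, fffff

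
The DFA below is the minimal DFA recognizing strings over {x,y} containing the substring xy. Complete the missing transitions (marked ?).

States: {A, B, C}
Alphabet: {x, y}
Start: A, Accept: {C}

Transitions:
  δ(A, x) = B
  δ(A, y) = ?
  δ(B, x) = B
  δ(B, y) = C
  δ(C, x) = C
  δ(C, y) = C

From the language and accept set, identify what each state tracks — A: no x seen yet; B: seen a x, waiting for y; C: substring xy seen.
Each missing δ(q, a) is the state matching the new tracked value after reading a.
δ(A, y) = A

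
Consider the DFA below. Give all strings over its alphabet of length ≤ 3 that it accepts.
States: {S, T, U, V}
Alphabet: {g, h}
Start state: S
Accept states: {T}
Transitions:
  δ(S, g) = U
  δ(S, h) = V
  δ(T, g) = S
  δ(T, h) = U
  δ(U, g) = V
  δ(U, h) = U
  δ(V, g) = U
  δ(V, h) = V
None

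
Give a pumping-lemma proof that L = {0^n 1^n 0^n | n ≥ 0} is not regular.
Assume L is regular with pumping length p. Idea: pumping the first 0-block unbalances it against the other two.
Choose s = 0^p 1^p 0^p ∈ L (|s| = 3p ≥ p). By the pumping lemma, s = xyz with |xy| ≤ p, |y| > 0, so y = 0^k with k ≥ 1, inside the first 0-block. Then xy²z = 0^(p+k) 1^p 0^p. The first block has length p+k ≠ p, so the three block lengths are no longer equal and xy²z ∉ L.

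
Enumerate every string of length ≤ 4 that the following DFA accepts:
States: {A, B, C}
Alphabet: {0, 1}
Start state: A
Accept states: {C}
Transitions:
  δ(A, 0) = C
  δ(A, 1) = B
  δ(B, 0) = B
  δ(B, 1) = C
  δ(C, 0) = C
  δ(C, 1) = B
0, 00, 11, 000, 011, 101, 110, 0000, 0011, 0101, 0110, 1001, 1010, 1100, 1111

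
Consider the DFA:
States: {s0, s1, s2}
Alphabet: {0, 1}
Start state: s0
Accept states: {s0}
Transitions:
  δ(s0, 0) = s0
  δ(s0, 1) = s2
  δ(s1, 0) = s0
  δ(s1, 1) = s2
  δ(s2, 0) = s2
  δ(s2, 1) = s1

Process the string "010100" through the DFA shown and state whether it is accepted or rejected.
Processing string "010100":
  s0 --0--> s0
  s0 --1--> s2
  s2 --0--> s2
  s2 --1--> s1
  s1 --0--> s0
  s0 --0--> s0
Final state: s0
Accept states: {s0}
Yes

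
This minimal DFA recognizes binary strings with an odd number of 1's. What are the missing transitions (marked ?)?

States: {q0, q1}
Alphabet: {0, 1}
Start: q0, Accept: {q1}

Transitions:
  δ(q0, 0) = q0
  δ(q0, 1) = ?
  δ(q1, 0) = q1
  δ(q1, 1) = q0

From the language and accept set, identify what each state tracks — q0: even number of 1's so far; q1: odd number of 1's so far.
Each missing δ(q, a) is the state matching the new tracked value after reading a.
δ(q0, 1) = q1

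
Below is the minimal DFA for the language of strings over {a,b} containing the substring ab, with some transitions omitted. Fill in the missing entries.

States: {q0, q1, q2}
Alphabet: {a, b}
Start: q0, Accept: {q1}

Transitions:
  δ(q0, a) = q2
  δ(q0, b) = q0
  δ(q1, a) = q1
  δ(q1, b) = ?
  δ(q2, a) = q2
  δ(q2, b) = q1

From the language and accept set, identify what each state tracks — q0: no a seen yet; q1: substring ab seen; q2: seen a a, waiting for b.
Each missing δ(q, a) is the state matching the new tracked value after reading a.
δ(q1, b) = q1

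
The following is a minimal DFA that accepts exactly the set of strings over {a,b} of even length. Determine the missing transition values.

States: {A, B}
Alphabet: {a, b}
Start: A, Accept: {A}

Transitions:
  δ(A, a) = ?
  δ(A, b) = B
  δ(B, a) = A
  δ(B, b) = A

From the language and accept set, identify what each state tracks — A: even length so far; B: odd length so far.
Each missing δ(q, a) is the state matching the new tracked value after reading a.
δ(A, a) = B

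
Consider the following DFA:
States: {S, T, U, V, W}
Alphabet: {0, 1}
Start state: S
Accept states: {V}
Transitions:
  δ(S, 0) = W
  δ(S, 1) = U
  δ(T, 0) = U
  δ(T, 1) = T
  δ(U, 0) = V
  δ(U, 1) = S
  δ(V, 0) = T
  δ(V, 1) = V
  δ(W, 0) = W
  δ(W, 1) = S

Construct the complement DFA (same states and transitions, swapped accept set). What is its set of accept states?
Complement accept states = All states \ Original accept states
= {S, T, U, V, W} \ {V}
{S, T, U, W}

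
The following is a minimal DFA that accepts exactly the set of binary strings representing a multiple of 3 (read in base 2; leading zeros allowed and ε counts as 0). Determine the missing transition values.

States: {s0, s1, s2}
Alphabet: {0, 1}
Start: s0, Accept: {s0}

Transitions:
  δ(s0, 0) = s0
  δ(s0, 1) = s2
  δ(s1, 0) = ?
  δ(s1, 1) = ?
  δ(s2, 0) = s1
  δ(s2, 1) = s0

From the language and accept set, identify what each state tracks — s0: value ≡ 0 (mod 3); s1: value ≡ 2 (mod 3); s2: value ≡ 1 (mod 3).
Each missing δ(q, a) is the state matching the new tracked value after reading a.
δ(s1, 0) = s2; δ(s1, 1) = s1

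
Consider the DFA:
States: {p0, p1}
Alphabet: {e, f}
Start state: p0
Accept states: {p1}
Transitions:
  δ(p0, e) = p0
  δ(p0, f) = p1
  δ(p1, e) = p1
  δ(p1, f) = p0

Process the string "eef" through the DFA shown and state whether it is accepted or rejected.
Processing string "eef":
  p0 --e--> p0
  p0 --e--> p0
  p0 --f--> p1
Final state: p1
Accept states: {p1}
Yes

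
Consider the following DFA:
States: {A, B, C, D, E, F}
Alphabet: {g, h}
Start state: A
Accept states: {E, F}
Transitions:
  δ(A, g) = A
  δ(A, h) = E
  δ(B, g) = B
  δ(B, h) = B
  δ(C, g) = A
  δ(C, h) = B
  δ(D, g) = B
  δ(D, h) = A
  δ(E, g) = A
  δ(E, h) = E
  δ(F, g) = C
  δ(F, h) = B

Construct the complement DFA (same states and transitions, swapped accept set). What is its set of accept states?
Complement accept states = All states \ Original accept states
= {A, B, C, D, E, F} \ {E, F}
{A, B, C, D}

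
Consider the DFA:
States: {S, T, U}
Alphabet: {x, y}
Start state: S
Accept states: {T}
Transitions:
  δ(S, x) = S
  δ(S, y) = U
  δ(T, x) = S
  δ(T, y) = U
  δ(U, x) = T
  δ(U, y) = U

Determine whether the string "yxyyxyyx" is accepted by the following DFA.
Processing string "yxyyxyyx":
  S --y--> U
  U --x--> T
  T --y--> U
  U --y--> U
  U --x--> T
  T --y--> U
  U --y--> U
  U --x--> T
Final state: T
Accept states: {T}
Yes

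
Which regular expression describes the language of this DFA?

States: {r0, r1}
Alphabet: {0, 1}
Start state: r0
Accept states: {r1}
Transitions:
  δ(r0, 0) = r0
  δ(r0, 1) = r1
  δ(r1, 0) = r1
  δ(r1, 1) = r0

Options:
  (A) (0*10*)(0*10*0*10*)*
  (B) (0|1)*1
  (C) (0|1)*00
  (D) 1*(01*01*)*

Check each option against the DFA on short strings; one disagreement eliminates an option:
  (A) (0*10*)(0*10*0*10*)*: agrees with the DFA on every string of length ≤ 6
  (B) (0|1)*1: on '10' the DFA goes r0 → r1 → r1 and accepts (r1 ∈ Accept), but the regex does not match it → eliminate
  (C) (0|1)*00: on '1' the DFA goes r0 → r1 and accepts (r1 ∈ Accept), but the regex does not match it → eliminate
  (D) 1*(01*01*)*: on ε the DFA stays in r0 and rejects (r0 ∉ Accept), but the regex matches it → eliminate
Only (A) is consistent with the DFA.
(A) (0*10*)(0*10*0*10*)*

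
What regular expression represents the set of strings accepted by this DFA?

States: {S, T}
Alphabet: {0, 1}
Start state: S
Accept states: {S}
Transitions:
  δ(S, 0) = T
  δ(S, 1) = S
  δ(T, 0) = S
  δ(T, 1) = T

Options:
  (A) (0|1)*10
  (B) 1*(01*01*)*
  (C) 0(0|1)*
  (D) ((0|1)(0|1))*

Check each option against the DFA on short strings; one disagreement eliminates an option:
  (A) (0|1)*10: on ε the DFA stays in S and accepts (S ∈ Accept), but the regex does not match it → eliminate
  (B) 1*(01*01*)*: agrees with the DFA on every string of length ≤ 6
  (C) 0(0|1)*: on ε the DFA stays in S and accepts (S ∈ Accept), but the regex does not match it → eliminate
  (D) ((0|1)(0|1))*: on '1' the DFA goes S → S and accepts (S ∈ Accept), but the regex does not match it → eliminate
Only (B) is consistent with the DFA.
(B) 1*(01*01*)*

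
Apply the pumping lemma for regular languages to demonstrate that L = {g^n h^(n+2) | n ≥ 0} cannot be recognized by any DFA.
Assume L is regular with pumping length p. Idea: pumping the g-block breaks the fixed offset of 2.
Choose s = g^p h^(p+2) ∈ L. By the pumping lemma, s = xyz with |xy| ≤ p, |y| > 0, so y = g^k with k ≥ 1. Then xy²z = g^(p+k) h^(p+2). For this to be in L we would need p+2 = (p+k)+2, i.e. k = 0, contradicting k ≥ 1. So xy²z ∉ L.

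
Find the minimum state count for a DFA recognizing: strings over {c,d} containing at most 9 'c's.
By Myhill–Nerode, count the distinguishable equivalence classes: 11 classes — having seen 0, 1, …, 9, or >9 copies of 'c'; counts 0 through 9 are accepting and >9 is dead.
11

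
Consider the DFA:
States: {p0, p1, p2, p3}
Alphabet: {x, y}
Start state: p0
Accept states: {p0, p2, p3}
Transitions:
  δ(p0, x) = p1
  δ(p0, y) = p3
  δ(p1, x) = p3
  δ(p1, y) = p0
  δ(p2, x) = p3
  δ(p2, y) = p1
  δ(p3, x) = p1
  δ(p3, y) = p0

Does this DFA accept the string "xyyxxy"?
Processing string "xyyxxy":
  p0 --x--> p1
  p1 --y--> p0
  p0 --y--> p3
  p3 --x--> p1
  p1 --x--> p3
  p3 --y--> p0
Final state: p0
Accept states: {p0, p2, p3}
Yes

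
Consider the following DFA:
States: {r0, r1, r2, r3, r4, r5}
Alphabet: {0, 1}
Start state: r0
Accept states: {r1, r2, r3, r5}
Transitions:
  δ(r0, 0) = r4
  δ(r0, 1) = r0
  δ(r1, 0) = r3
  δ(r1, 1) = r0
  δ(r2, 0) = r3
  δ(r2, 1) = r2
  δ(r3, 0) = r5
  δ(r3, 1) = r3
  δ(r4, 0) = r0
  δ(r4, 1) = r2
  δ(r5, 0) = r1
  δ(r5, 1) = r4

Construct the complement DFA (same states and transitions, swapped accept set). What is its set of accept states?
Complement accept states = All states \ Original accept states
= {r0, r1, r2, r3, r4, r5} \ {r1, r2, r3, r5}
{r0, r4}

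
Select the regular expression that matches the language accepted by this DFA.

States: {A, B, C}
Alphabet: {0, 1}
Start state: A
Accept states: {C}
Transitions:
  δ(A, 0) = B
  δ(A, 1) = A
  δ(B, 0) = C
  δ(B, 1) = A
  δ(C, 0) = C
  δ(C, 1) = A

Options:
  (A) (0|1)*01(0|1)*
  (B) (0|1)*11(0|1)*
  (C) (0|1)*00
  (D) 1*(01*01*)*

Check each option against the DFA on short strings; one disagreement eliminates an option:
  (A) (0|1)*01(0|1)*: on '00' the DFA goes A → B → C and accepts (C ∈ Accept), but the regex does not match it → eliminate
  (B) (0|1)*11(0|1)*: on '00' the DFA goes A → B → C and accepts (C ∈ Accept), but the regex does not match it → eliminate
  (C) (0|1)*00: agrees with the DFA on every string of length ≤ 6
  (D) 1*(01*01*)*: on ε the DFA stays in A and rejects (A ∉ Accept), but the regex matches it → eliminate
Only (C) is consistent with the DFA.
(C) (0|1)*00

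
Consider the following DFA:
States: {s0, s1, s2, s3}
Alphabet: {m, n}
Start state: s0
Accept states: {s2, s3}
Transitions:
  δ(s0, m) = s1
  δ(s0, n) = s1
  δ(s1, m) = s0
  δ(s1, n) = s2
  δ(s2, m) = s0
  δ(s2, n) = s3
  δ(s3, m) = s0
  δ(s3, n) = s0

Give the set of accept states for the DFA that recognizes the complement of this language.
Complement accept states = All states \ Original accept states
= {s0, s1, s2, s3} \ {s2, s3}
{s0, s1}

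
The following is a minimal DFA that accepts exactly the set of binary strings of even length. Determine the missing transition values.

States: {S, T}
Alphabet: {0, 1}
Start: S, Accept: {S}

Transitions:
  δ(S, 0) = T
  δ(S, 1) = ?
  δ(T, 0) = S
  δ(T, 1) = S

From the language and accept set, identify what each state tracks — S: even length so far; T: odd length so far.
Each missing δ(q, a) is the state matching the new tracked value after reading a.
δ(S, 1) = T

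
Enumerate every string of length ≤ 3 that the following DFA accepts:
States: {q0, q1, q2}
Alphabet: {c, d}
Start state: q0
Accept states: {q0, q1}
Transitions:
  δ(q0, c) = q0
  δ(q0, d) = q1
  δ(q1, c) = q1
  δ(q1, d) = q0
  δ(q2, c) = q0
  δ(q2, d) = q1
ε, c, d, cc, cd, dc, dd, ccc, ccd, cdc, cdd, dcc, dcd, ddc, ddd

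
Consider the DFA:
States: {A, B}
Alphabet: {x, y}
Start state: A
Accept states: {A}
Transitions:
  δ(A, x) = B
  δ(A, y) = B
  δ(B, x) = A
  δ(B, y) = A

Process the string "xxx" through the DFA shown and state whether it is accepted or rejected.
Processing string "xxx":
  A --x--> B
  B --x--> A
  A --x--> B
Final state: B
Accept states: {A}
No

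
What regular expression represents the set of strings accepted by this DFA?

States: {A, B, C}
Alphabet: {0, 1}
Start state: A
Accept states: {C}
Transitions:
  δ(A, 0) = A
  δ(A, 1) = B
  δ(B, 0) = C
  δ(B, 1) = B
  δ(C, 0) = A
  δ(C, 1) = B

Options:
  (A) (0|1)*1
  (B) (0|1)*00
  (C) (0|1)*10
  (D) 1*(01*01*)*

Check each option against the DFA on short strings; one disagreement eliminates an option:
  (A) (0|1)*1: on '1' the DFA goes A → B and rejects (B ∉ Accept), but the regex matches it → eliminate
  (B) (0|1)*00: on '00' the DFA goes A → A → A and rejects (A ∉ Accept), but the regex matches it → eliminate
  (C) (0|1)*10: agrees with the DFA on every string of length ≤ 6
  (D) 1*(01*01*)*: on ε the DFA stays in A and rejects (A ∉ Accept), but the regex matches it → eliminate
Only (C) is consistent with the DFA.
(C) (0|1)*10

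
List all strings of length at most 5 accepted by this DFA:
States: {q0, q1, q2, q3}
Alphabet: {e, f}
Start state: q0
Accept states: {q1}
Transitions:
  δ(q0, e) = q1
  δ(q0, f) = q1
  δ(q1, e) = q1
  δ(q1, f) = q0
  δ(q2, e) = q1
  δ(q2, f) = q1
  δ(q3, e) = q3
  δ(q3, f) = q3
e, f, ee, fe, eee, efe, eff, fee, ffe, fff, eeee, eefe, eeff, efee, effe, feee, fefe, feff, ffee, fffe, eeeee, eeefe, eeeff, eefee, eeffe, efeee, efefe, efeff, effee, efffe, effff, feeee, feefe, feeff, fefee, feffe, ffeee, ffefe, ffeff, fffee, ffffe, fffff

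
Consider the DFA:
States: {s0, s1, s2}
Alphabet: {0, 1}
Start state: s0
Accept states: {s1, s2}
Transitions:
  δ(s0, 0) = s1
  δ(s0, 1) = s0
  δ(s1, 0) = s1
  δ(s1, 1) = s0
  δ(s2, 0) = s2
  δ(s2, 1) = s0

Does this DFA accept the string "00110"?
Processing string "00110":
  s0 --0--> s1
  s1 --0--> s1
  s1 --1--> s0
  s0 --1--> s0
  s0 --0--> s1
Final state: s1
Accept states: {s1, s2}
Yes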